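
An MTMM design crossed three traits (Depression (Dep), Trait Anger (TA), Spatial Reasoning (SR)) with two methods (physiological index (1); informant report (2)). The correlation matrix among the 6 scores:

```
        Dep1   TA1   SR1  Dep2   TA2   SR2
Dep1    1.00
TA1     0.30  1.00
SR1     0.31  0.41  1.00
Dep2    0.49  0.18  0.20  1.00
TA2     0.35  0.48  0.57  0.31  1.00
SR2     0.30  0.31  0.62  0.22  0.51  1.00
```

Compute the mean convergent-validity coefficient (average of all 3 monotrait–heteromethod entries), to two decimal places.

0.53

Convergent values: 0.49, 0.48, 0.62; mean = 1.59/3 = 0.53.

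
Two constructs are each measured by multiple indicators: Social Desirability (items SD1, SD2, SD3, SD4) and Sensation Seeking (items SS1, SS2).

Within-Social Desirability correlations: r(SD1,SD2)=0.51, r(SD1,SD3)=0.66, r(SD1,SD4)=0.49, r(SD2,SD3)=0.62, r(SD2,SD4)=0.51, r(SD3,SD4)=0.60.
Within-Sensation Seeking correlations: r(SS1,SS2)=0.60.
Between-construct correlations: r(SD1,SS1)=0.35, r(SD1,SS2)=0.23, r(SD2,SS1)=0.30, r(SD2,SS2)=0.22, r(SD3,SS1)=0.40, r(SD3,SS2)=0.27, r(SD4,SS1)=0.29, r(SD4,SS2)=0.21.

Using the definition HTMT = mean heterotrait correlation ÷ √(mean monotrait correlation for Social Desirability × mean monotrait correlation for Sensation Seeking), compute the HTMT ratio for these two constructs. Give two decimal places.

0.49

Between-construct mean = 2.27/8 = 0.2838.
Mean within-SD = 3.39/6 = 0.5650; mean within-SS = 0.60/1 = 0.6000.
Geometric mean = √(0.5650 × 0.6000) = 0.5822.
HTMT = 0.2838 / 0.5822 = 0.49.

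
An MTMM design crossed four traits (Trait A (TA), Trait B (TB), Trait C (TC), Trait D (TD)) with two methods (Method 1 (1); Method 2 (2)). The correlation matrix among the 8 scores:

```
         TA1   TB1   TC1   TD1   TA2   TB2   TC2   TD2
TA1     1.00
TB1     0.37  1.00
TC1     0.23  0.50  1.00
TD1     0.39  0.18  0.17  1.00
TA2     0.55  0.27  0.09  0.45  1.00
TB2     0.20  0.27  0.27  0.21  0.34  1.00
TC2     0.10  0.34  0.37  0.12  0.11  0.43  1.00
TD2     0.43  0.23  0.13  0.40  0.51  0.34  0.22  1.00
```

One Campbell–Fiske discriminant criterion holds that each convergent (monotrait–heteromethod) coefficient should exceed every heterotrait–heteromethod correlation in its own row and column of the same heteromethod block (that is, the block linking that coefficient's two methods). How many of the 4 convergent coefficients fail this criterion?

Convergent coefficients and their comparison sets:
TA (methods 1·2): 0.55 vs {0.20, 0.27, 0.10, 0.09, 0.43, 0.45} → pass.
TB (methods 1·2): 0.27 vs {0.27, 0.20, 0.34, 0.27, 0.23, 0.21} → fail.
TC (methods 1·2): 0.37 vs {0.09, 0.10, 0.27, 0.34, 0.13, 0.12} → pass.
TD (methods 1·2): 0.40 vs {0.45, 0.43, 0.21, 0.23, 0.12, 0.13} → fail.
2 of 4 fail.

2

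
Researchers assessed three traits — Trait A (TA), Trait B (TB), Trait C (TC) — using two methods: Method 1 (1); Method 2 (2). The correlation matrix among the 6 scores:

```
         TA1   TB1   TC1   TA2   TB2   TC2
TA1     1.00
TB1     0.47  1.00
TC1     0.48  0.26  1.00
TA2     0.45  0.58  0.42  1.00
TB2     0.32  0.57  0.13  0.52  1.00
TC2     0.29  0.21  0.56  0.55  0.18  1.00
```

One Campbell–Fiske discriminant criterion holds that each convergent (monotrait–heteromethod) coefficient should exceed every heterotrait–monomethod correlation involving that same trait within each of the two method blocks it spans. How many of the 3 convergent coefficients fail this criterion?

Checking each validity diagonal entry against its comparison values:
TA (methods 1·2): 0.45 vs {0.47, 0.52, 0.48, 0.55} → fail.
TB (methods 1·2): 0.57 vs {0.47, 0.52, 0.26, 0.18} → pass.
TC (methods 1·2): 0.56 vs {0.48, 0.55, 0.26, 0.18} → pass.
1 of 3 fail.

1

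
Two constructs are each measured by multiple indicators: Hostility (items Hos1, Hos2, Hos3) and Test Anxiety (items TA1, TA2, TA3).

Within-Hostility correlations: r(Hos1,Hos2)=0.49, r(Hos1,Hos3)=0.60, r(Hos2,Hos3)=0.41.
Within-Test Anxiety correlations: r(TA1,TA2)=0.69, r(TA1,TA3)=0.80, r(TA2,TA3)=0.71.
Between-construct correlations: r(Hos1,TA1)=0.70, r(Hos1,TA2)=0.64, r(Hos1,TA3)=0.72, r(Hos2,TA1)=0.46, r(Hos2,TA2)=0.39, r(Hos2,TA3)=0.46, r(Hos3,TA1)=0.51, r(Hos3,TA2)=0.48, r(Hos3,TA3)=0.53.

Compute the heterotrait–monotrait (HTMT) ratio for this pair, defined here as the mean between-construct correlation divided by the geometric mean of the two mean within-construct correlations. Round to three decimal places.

0.897

Mean heterotrait r = 4.89/9 = 0.5433.
Mean within-Hos = 1.50/3 = 0.5000; mean within-TA = 2.20/3 = 0.7333.
Geometric mean = √(0.5000 × 0.7333) = 0.6055.
HTMT = 0.5433 / 0.6055 = 0.897.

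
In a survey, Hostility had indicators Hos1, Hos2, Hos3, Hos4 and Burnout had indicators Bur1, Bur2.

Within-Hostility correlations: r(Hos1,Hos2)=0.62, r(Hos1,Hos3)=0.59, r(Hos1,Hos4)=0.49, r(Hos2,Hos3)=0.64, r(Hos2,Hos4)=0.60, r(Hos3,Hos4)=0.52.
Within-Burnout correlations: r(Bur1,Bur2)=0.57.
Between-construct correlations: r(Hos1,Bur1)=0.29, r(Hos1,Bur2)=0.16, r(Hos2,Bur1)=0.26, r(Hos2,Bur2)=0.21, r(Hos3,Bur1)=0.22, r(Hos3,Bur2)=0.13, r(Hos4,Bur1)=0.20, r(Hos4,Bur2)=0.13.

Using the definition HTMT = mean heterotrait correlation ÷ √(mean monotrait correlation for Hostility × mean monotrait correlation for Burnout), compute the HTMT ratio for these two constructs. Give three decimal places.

0.349

Mean between = 1.60/8 = 0.2000.
Mean within-Hos = 3.46/6 = 0.5767; mean within-Bur = 0.57/1 = 0.5700.
Geometric mean = √(0.5767 × 0.5700) = 0.5733.
HTMT = 0.2000 / 0.5733 = 0.349.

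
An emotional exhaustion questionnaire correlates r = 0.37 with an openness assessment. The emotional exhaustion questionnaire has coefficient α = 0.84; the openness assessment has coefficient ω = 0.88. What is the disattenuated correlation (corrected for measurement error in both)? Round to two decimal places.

r_true = r_obs / √(r_xx · r_yy) = 0.37 / √(0.84 × 0.88) = 0.37 / √0.7392 = 0.37 / 0.8598 ≈ 0.43.

0.43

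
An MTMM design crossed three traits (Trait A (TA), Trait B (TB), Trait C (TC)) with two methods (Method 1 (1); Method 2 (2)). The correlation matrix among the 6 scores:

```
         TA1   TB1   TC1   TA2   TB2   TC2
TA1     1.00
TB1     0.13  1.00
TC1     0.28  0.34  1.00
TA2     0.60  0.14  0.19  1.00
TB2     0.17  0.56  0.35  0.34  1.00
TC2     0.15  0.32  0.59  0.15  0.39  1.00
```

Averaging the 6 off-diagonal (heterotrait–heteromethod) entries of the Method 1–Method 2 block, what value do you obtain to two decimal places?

HTHM values (method 1 × method 2): 0.17, 0.15, 0.14, 0.32, 0.19, 0.35; mean = 1.32/6 = 0.22.

0.22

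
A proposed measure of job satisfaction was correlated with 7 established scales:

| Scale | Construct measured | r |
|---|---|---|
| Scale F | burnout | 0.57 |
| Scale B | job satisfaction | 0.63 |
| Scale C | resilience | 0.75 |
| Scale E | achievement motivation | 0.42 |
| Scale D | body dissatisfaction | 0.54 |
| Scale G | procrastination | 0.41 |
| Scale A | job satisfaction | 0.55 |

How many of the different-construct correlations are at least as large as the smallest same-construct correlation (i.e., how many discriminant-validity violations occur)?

Convergent (same construct = job satisfaction): Scale B, Scale A.
Smallest convergent = 0.55. Discriminant values: 0.57, 0.75, 0.42, 0.54, 0.41; count ≥ 0.55 → 2.

2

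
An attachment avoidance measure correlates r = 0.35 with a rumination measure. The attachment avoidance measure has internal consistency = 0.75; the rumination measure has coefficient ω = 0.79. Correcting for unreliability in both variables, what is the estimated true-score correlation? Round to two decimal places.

0.45

r_true = r_obs / √(r_xx · r_yy) = 0.35 / √(0.75 × 0.79) = 0.35 / √0.5925 = 0.35 / 0.7697 ≈ 0.45.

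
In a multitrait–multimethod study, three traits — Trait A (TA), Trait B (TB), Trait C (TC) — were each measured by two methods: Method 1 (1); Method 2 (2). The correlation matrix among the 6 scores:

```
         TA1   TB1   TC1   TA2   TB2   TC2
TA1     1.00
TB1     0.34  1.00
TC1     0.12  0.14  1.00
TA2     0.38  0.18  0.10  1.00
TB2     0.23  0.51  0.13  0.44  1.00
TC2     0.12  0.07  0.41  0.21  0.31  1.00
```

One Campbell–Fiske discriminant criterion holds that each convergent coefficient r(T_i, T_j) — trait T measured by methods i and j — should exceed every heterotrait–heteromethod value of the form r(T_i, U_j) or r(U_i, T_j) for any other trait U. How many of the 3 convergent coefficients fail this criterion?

Convergent coefficients and their comparison sets:
TA (methods 1·2): 0.38 vs {0.23, 0.18, 0.12, 0.10} → pass.
TB (methods 1·2): 0.51 vs {0.18, 0.23, 0.07, 0.13} → pass.
TC (methods 1·2): 0.41 vs {0.10, 0.12, 0.13, 0.07} → pass.
0 of 3 fail.

0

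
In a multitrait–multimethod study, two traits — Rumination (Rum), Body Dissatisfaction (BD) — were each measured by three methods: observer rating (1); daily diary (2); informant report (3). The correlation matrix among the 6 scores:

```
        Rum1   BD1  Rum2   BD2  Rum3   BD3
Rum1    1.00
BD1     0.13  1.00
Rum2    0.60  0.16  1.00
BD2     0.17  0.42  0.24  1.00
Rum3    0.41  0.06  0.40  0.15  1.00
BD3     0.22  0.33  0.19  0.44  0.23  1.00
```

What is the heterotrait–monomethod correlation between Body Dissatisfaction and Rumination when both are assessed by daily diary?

Different traits, same method: r(BD2, Rum2) = 0.24.

0.24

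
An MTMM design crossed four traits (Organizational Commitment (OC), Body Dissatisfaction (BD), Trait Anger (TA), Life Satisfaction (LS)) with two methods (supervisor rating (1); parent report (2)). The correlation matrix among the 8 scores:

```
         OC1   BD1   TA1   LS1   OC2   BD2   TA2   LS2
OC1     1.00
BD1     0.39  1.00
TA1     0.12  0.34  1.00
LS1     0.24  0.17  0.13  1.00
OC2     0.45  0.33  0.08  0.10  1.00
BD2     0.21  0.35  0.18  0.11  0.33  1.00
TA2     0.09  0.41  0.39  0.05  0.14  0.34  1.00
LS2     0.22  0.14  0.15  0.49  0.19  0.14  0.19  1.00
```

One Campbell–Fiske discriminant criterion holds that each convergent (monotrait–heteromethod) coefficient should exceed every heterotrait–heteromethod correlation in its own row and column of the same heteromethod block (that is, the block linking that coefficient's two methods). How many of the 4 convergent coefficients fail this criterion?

2

Checking each validity diagonal entry against its comparison values:
OC (methods 1·2): 0.45 vs {0.21, 0.33, 0.09, 0.08, 0.22, 0.10} → pass.
BD (methods 1·2): 0.35 vs {0.33, 0.21, 0.41, 0.18, 0.14, 0.11} → fail.
TA (methods 1·2): 0.39 vs {0.08, 0.09, 0.18, 0.41, 0.15, 0.05} → fail.
LS (methods 1·2): 0.49 vs {0.10, 0.22, 0.11, 0.14, 0.05, 0.15} → pass.
2 of 4 fail.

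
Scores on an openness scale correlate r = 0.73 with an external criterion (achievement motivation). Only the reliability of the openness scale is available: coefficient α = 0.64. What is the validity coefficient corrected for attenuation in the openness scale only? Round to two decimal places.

0.91

Single correction: r_c = r_obs / √r_xx = 0.73 / √0.64 = 0.73 / 0.8000 ≈ 0.91.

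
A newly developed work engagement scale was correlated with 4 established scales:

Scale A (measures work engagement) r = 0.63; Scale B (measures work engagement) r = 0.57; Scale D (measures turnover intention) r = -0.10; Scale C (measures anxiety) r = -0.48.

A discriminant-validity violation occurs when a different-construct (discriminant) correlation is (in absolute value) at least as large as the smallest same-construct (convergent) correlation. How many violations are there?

Convergent (same construct = work engagement): Scale A, Scale B.
Smallest convergent = 0.57. Discriminant |r|: 0.10, 0.48; count ≥ 0.57 → 0.

0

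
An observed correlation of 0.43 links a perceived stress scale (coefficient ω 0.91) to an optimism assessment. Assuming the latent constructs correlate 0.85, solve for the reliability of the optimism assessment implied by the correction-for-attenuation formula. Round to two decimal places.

r_true = r_obs / √(r_xx · r_yy) ⇒ 0.85 = 0.43 / √(0.91 · r_yy).
√(0.91 · r_yy) = 0.43 / 0.85 = 0.5059; 0.91 · r_yy = 0.2559; r_yy = 0.2559 / 0.91 ≈ 0.28.

0.28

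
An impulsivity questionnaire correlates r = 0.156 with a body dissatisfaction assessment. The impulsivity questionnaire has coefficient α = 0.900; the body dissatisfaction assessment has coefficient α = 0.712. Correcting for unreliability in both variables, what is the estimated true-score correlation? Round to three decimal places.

r_true = r_obs / √(r_xx · r_yy) = 0.156 / √(0.900 × 0.712) = 0.156 / √0.640800 = 0.156 / 0.8005 ≈ 0.195.

0.195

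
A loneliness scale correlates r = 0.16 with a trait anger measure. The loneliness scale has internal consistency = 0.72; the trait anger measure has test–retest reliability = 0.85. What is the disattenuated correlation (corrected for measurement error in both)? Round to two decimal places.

0.20

r_true = r_obs / √(r_xx · r_yy) = 0.16 / √(0.72 × 0.85) = 0.16 / √0.6120 = 0.16 / 0.7823 ≈ 0.20.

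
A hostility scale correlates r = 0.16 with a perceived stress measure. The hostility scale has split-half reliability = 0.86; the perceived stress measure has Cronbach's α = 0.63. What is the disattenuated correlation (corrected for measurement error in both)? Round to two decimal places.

r_true = r_obs / √(r_xx · r_yy) = 0.16 / √(0.86 × 0.63) = 0.16 / √0.5418 = 0.16 / 0.7361 ≈ 0.22.

0.22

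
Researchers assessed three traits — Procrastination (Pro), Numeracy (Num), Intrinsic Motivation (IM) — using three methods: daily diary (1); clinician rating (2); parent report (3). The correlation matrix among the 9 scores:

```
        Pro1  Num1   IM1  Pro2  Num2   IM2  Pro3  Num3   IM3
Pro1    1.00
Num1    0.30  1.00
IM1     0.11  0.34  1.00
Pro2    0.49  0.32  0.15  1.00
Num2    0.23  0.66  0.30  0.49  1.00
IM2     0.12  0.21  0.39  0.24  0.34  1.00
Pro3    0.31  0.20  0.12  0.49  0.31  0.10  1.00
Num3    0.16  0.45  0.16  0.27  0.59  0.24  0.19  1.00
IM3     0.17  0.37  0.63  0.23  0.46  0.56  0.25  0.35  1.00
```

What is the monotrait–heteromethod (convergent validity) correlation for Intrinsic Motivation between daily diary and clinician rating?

Same trait (IM), different methods: r(IM1, IM2) = 0.39.

0.39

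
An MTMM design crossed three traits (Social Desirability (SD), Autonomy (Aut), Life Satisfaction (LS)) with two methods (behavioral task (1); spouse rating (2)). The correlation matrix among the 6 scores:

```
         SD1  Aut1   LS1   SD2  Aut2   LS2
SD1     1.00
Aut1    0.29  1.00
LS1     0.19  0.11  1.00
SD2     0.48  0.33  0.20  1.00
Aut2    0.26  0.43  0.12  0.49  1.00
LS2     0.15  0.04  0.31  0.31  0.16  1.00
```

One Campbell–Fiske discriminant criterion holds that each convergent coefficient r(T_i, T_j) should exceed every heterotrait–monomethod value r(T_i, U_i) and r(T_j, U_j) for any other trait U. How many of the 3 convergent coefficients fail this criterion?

3

Convergent coefficients and their comparison sets:
SD (methods 1·2): 0.48 vs {0.29, 0.49, 0.19, 0.31} → fail.
Aut (methods 1·2): 0.43 vs {0.29, 0.49, 0.11, 0.16} → fail.
LS (methods 1·2): 0.31 vs {0.19, 0.31, 0.11, 0.16} → fail.
3 of 3 fail.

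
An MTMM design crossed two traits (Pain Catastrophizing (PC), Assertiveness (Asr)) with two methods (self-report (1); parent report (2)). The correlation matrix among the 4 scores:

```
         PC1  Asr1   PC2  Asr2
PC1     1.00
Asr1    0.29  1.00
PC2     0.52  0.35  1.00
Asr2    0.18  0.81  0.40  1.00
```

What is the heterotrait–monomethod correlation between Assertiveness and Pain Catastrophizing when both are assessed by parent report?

Different traits, same method: r(Asr2, PC2) = 0.40.

0.40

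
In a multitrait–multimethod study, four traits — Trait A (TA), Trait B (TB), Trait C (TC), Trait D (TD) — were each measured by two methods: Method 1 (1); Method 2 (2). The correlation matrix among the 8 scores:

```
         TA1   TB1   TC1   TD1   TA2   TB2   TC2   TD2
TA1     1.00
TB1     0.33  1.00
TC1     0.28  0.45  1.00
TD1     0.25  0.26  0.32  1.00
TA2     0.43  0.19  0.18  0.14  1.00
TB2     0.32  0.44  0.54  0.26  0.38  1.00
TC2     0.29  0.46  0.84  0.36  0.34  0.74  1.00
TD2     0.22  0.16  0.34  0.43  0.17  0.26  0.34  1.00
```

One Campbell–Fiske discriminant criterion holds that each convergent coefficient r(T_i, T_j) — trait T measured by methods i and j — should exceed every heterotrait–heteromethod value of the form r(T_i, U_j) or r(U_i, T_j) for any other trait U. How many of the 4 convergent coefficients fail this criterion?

1

Each convergent coefficient versus the relevant comparison correlations:
TA (methods 1·2): 0.43 vs {0.32, 0.19, 0.29, 0.18, 0.22, 0.14} → pass.
TB (methods 1·2): 0.44 vs {0.19, 0.32, 0.46, 0.54, 0.16, 0.26} → fail.
TC (methods 1·2): 0.84 vs {0.18, 0.29, 0.54, 0.46, 0.34, 0.36} → pass.
TD (methods 1·2): 0.43 vs {0.14, 0.22, 0.26, 0.16, 0.36, 0.34} → pass.
1 of 4 fail.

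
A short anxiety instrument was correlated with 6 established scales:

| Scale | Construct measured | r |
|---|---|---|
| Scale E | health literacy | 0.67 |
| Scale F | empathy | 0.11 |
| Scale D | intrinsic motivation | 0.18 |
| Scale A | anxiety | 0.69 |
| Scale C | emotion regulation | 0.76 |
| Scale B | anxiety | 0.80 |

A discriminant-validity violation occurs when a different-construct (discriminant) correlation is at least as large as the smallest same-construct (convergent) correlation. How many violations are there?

Convergent (same construct = anxiety): Scale A, Scale B.
Smallest convergent = 0.69. Discriminant values: 0.67, 0.11, 0.18, 0.76; count ≥ 0.69 → 1.

1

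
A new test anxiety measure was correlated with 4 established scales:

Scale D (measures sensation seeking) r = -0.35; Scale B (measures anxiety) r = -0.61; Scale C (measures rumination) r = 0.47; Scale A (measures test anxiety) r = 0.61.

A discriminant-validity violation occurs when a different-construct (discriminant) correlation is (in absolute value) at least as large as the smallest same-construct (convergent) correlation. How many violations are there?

1

Convergent (same construct = test anxiety): Scale A.
Smallest convergent = 0.61. Discriminant |r|: 0.35, 0.61, 0.47; count ≥ 0.61 → 1.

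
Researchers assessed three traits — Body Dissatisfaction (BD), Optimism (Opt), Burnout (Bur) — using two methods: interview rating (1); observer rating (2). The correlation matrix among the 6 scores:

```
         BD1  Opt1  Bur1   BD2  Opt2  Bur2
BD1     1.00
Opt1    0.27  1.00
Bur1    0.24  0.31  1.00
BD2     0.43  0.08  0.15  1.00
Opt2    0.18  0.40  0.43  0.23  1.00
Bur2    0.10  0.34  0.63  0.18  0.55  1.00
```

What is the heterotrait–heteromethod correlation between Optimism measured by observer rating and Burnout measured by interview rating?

Different traits and methods: r(Opt2, Bur1) = 0.43.

0.43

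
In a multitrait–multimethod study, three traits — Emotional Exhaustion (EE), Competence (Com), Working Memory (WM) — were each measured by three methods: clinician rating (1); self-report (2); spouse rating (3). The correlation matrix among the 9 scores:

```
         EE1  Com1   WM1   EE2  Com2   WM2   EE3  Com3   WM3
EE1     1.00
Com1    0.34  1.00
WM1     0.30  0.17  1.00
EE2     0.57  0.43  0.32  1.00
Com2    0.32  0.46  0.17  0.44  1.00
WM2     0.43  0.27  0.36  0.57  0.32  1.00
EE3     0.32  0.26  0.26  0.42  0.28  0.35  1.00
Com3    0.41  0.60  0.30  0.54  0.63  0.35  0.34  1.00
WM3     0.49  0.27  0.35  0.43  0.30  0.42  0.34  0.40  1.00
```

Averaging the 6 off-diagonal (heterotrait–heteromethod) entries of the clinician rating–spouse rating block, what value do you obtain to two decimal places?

HTHM values (method 1 × method 3): 0.41, 0.49, 0.26, 0.27, 0.26, 0.30; mean = 1.99/6 = 0.33.

0.33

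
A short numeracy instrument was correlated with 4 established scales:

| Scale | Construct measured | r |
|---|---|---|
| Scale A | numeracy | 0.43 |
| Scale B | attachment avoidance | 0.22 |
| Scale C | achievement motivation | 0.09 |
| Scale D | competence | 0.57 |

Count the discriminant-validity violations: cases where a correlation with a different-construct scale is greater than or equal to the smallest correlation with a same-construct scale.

1

Convergent (same construct = numeracy): Scale A.
Smallest convergent = 0.43. Discriminant values: 0.22, 0.09, 0.57; count ≥ 0.43 → 1.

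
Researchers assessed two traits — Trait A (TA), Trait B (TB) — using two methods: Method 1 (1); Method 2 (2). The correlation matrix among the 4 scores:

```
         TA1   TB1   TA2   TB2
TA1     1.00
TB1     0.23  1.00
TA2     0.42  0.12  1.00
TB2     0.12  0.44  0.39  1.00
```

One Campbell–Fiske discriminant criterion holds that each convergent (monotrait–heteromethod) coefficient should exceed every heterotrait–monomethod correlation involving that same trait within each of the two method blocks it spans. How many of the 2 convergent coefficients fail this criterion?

Convergent coefficients and their comparison sets:
TA (methods 1·2): 0.42 vs {0.23, 0.39} → pass.
TB (methods 1·2): 0.44 vs {0.23, 0.39} → pass.
0 of 2 fail.

0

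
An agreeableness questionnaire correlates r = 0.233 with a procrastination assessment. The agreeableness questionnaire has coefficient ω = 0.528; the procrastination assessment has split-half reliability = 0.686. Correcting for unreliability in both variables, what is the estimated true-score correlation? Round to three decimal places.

0.387

r_true = r_obs / √(r_xx · r_yy) = 0.233 / √(0.528 × 0.686) = 0.233 / √0.362208 = 0.233 / 0.6018 ≈ 0.387.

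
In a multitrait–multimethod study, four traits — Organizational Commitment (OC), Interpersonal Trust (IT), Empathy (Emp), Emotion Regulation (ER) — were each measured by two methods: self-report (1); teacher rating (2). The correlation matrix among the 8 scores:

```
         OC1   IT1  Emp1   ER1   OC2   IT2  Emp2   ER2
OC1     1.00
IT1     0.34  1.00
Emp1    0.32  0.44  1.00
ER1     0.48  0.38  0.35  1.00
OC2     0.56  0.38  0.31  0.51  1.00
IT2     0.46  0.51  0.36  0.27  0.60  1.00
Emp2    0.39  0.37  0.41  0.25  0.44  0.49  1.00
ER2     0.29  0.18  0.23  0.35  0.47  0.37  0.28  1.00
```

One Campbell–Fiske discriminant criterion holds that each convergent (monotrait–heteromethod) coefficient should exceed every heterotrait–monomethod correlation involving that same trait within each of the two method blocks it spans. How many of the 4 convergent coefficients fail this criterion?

Each convergent coefficient versus the relevant comparison correlations:
OC (methods 1·2): 0.56 vs {0.34, 0.60, 0.32, 0.44, 0.48, 0.47} → fail.
IT (methods 1·2): 0.51 vs {0.34, 0.60, 0.44, 0.49, 0.38, 0.37} → fail.
Emp (methods 1·2): 0.41 vs {0.32, 0.44, 0.44, 0.49, 0.35, 0.28} → fail.
ER (methods 1·2): 0.35 vs {0.48, 0.47, 0.38, 0.37, 0.35, 0.28} → fail.
4 of 4 fail.

4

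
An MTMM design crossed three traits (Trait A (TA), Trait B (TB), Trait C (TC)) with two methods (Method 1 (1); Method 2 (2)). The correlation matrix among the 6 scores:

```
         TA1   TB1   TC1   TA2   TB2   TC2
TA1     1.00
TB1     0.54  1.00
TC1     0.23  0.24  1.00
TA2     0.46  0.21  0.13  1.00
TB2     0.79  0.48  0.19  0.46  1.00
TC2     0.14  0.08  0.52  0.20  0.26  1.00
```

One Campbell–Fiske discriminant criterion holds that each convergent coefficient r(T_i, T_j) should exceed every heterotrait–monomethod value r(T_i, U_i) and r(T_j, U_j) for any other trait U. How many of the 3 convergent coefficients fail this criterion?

Checking each validity diagonal entry against its comparison values:
TA (methods 1·2): 0.46 vs {0.54, 0.46, 0.23, 0.20} → fail.
TB (methods 1·2): 0.48 vs {0.54, 0.46, 0.24, 0.26} → fail.
TC (methods 1·2): 0.52 vs {0.23, 0.20, 0.24, 0.26} → pass.
2 of 3 fail.

2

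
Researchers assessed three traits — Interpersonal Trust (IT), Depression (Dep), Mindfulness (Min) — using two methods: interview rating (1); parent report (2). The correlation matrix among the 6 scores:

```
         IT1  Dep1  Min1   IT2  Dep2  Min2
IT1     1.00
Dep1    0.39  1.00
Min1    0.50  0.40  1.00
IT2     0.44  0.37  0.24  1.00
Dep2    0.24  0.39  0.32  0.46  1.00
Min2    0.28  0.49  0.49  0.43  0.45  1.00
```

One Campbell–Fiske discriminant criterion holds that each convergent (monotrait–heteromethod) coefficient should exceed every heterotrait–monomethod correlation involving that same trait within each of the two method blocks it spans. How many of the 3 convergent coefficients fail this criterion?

Each convergent coefficient versus the relevant comparison correlations:
IT (methods 1·2): 0.44 vs {0.39, 0.46, 0.50, 0.43} → fail.
Dep (methods 1·2): 0.39 vs {0.39, 0.46, 0.40, 0.45} → fail.
Min (methods 1·2): 0.49 vs {0.50, 0.43, 0.40, 0.45} → fail.
3 of 3 fail.

3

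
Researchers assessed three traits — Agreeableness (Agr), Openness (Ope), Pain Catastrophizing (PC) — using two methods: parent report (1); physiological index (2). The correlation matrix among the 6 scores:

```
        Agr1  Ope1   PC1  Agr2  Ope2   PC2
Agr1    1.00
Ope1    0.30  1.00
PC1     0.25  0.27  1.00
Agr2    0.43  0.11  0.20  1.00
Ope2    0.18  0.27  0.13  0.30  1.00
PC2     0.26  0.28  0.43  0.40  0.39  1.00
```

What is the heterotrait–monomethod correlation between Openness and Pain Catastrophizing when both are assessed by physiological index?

Different traits, same method: r(Ope2, PC2) = 0.39.

0.39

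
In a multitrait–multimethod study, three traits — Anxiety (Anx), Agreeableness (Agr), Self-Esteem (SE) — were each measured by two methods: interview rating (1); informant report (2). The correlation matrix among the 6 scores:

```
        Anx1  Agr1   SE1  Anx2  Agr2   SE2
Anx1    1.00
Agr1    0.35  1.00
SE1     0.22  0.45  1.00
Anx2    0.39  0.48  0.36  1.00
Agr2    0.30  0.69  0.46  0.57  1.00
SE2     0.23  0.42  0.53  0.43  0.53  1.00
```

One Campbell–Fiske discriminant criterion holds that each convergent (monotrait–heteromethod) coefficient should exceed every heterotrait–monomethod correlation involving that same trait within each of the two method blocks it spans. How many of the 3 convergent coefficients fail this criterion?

2

Convergent coefficients and their comparison sets:
Anx (methods 1·2): 0.39 vs {0.35, 0.57, 0.22, 0.43} → fail.
Agr (methods 1·2): 0.69 vs {0.35, 0.57, 0.45, 0.53} → pass.
SE (methods 1·2): 0.53 vs {0.22, 0.43, 0.45, 0.53} → fail.
2 of 3 fail.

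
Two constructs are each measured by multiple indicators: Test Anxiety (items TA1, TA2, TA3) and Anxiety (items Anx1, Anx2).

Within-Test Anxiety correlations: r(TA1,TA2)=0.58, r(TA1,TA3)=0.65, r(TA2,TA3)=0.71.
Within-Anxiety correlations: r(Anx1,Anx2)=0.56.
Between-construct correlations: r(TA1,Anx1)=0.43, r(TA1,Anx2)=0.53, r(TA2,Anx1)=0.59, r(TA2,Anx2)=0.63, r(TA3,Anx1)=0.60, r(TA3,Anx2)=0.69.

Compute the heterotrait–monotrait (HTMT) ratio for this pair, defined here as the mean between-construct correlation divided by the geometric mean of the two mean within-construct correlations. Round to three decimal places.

Between-construct mean = 3.47/6 = 0.5783.
Mean within-TA = 1.94/3 = 0.6467; mean within-Anx = 0.56/1 = 0.5600.
Geometric mean = √(0.6467 × 0.5600) = 0.6018.
HTMT = 0.5783 / 0.6018 = 0.961.

0.961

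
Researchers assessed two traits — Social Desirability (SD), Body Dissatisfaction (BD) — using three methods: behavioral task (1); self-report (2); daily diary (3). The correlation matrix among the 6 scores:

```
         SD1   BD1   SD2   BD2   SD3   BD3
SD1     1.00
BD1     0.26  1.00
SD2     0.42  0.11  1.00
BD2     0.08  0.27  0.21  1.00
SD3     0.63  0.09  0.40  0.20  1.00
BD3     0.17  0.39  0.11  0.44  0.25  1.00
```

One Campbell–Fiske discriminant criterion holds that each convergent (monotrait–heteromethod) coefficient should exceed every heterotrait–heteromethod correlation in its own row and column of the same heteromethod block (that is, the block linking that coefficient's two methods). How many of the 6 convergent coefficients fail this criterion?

Checking each validity diagonal entry against its comparison values:
SD (methods 1·2): 0.42 vs {0.08, 0.11} → pass.
SD (methods 1·3): 0.63 vs {0.17, 0.09} → pass.
SD (methods 2·3): 0.40 vs {0.11, 0.20} → pass.
BD (methods 1·2): 0.27 vs {0.11, 0.08} → pass.
BD (methods 1·3): 0.39 vs {0.09, 0.17} → pass.
BD (methods 2·3): 0.44 vs {0.20, 0.11} → pass.
0 of 6 fail.

0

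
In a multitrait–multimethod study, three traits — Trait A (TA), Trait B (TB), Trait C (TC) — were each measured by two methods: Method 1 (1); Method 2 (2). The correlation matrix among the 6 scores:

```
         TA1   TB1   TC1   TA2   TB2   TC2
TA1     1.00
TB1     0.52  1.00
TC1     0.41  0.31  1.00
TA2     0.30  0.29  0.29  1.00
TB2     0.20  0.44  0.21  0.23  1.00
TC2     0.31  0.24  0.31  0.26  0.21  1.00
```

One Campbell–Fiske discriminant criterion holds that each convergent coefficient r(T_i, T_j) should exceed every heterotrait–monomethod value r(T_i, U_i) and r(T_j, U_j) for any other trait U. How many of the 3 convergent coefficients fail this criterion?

3

Checking each validity diagonal entry against its comparison values:
TA (methods 1·2): 0.30 vs {0.52, 0.23, 0.41, 0.26} → fail.
TB (methods 1·2): 0.44 vs {0.52, 0.23, 0.31, 0.21} → fail.
TC (methods 1·2): 0.31 vs {0.41, 0.26, 0.31, 0.21} → fail.
3 of 3 fail.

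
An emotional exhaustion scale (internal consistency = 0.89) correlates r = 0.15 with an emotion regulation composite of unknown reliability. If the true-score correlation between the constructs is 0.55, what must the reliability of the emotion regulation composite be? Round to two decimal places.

0.08

r_true = r_obs / √(r_xx · r_yy) ⇒ 0.55 = 0.15 / √(0.89 · r_yy).
√(0.89 · r_yy) = 0.15 / 0.55 = 0.2727; 0.89 · r_yy = 0.0744; r_yy = 0.0744 / 0.89 ≈ 0.08.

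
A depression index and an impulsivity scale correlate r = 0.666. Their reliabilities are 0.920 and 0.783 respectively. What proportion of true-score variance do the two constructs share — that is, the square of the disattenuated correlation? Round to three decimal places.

Disattenuated r = 0.666 / √(0.920 × 0.783) = 0.666 / 0.8487 = 0.7847.
Shared true-score variance = 0.7847² = 0.6158 ≈ 0.616.

0.616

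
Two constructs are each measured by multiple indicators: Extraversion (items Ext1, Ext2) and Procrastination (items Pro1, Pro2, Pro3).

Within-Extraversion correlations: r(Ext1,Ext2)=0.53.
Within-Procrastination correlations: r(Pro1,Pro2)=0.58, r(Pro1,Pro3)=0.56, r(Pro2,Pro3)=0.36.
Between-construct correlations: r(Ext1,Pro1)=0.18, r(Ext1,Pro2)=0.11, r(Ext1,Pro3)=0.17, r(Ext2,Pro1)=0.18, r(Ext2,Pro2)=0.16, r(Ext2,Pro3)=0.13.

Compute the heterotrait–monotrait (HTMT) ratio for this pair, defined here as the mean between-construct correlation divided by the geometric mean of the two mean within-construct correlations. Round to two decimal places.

Mean between = 0.93/6 = 0.1550.
Mean within-Ext = 0.53/1 = 0.5300; mean within-Pro = 1.50/3 = 0.5000.
Geometric mean = √(0.5300 × 0.5000) = 0.5148.
HTMT = 0.1550 / 0.5148 = 0.30.

0.30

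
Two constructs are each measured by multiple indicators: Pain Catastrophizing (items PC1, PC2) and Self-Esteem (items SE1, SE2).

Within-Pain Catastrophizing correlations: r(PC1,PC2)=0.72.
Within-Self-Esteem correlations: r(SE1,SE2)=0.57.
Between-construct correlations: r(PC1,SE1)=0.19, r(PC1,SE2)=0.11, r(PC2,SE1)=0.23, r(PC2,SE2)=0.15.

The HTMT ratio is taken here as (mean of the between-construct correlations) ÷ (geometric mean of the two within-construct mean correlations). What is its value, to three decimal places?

Mean heterotrait r = 0.68/4 = 0.1700.
Mean within-PC = 0.72/1 = 0.7200; mean within-SE = 0.57/1 = 0.5700.
Geometric mean = √(0.7200 × 0.5700) = 0.6406.
HTMT = 0.1700 / 0.6406 = 0.265.

0.265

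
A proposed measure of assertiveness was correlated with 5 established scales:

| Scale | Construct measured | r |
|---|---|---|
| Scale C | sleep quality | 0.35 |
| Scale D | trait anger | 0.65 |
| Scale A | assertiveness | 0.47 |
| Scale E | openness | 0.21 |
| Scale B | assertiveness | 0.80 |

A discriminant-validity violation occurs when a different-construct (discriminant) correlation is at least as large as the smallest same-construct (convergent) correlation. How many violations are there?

1

Convergent (same construct = assertiveness): Scale A, Scale B.
Smallest convergent = 0.47. Discriminant values: 0.35, 0.65, 0.21; count ≥ 0.47 → 1.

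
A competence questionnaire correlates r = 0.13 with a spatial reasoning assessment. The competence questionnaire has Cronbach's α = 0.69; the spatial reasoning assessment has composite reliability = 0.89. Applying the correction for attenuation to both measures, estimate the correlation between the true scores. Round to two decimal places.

0.17

r_true = r_obs / √(r_xx · r_yy) = 0.13 / √(0.69 × 0.89) = 0.13 / √0.6141 = 0.13 / 0.7836 ≈ 0.17.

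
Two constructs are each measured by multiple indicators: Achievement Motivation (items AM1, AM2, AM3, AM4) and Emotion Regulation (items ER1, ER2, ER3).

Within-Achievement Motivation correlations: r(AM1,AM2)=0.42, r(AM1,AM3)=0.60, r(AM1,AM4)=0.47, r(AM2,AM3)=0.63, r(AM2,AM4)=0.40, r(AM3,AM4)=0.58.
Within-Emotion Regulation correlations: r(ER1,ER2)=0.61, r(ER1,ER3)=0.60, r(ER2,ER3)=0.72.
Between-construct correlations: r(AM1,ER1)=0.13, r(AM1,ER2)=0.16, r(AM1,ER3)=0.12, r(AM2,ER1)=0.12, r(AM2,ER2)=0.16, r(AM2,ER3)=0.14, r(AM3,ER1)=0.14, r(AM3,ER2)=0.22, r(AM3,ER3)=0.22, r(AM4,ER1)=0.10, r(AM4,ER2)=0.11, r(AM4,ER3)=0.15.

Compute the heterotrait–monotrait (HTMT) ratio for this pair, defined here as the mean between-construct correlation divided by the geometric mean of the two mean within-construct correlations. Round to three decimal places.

0.256

Between-construct mean = 1.77/12 = 0.1475.
Mean within-AM = 3.10/6 = 0.5167; mean within-ER = 1.93/3 = 0.6433.
Geometric mean = √(0.5167 × 0.6433) = 0.5765.
HTMT = 0.1475 / 0.5765 = 0.256.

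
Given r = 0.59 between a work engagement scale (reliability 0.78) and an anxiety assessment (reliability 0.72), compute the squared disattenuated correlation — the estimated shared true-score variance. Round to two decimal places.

Disattenuated r = 0.59 / √(0.78 × 0.72) = 0.59 / 0.7494 = 0.7873.
Shared true-score variance = 0.7873² = 0.6198 ≈ 0.62.

0.62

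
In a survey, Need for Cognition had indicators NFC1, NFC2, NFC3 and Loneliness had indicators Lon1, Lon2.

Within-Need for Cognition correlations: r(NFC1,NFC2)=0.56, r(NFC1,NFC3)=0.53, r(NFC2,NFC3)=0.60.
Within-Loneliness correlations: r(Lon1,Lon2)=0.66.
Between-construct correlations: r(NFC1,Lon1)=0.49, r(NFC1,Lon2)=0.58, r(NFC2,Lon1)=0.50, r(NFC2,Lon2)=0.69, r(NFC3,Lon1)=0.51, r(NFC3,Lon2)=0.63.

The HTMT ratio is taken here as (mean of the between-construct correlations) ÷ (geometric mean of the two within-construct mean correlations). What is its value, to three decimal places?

0.929

Mean heterotrait r = 3.40/6 = 0.5667.
Mean within-NFC = 1.69/3 = 0.5633; mean within-Lon = 0.66/1 = 0.6600.
Geometric mean = √(0.5633 × 0.6600) = 0.6097.
HTMT = 0.5667 / 0.6097 = 0.929.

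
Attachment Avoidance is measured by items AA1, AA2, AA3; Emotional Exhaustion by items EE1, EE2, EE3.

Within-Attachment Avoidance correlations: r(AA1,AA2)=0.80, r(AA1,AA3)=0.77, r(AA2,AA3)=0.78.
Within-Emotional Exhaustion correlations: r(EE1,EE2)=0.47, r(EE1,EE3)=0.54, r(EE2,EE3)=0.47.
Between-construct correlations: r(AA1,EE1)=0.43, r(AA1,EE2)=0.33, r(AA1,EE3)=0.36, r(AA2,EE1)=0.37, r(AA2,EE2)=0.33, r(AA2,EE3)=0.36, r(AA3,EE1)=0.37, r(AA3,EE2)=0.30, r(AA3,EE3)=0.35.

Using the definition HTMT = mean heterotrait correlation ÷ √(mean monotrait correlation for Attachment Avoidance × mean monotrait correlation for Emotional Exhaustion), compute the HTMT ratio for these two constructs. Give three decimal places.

Mean between = 3.20/9 = 0.3556.
Mean within-AA = 2.35/3 = 0.7833; mean within-EE = 1.48/3 = 0.4933.
Geometric mean = √(0.7833 × 0.4933) = 0.6216.
HTMT = 0.3556 / 0.6216 = 0.572.

0.572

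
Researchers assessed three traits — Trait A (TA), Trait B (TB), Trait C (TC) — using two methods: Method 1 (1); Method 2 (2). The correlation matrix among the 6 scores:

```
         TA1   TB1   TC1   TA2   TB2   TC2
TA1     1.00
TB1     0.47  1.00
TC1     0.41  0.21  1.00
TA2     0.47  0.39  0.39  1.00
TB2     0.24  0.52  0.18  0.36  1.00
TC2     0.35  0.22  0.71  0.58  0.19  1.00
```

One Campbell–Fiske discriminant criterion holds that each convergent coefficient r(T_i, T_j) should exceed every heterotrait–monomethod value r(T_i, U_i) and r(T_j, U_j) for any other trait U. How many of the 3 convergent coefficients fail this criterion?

1

Checking each validity diagonal entry against its comparison values:
TA (methods 1·2): 0.47 vs {0.47, 0.36, 0.41, 0.58} → fail.
TB (methods 1·2): 0.52 vs {0.47, 0.36, 0.21, 0.19} → pass.
TC (methods 1·2): 0.71 vs {0.41, 0.58, 0.21, 0.19} → pass.
1 of 3 fail.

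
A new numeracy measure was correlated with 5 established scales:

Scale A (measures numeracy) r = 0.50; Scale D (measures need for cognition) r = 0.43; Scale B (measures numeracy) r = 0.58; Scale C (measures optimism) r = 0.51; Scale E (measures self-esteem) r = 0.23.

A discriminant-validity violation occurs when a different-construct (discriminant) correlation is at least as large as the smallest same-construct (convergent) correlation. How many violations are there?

1

Convergent (same construct = numeracy): Scale A, Scale B.
Smallest convergent = 0.50. Discriminant values: 0.43, 0.51, 0.23; count ≥ 0.50 → 1.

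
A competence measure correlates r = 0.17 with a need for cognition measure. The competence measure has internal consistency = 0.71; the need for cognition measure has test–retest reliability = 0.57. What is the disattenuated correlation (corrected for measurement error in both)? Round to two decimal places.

0.27

r_true = r_obs / √(r_xx · r_yy) = 0.17 / √(0.71 × 0.57) = 0.17 / √0.4047 = 0.17 / 0.6362 ≈ 0.27.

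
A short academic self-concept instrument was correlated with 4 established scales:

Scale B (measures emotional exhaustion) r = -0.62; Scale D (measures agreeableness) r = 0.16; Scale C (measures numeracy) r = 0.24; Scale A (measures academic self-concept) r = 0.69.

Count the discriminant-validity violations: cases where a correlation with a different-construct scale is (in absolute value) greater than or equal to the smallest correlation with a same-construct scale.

Convergent (same construct = academic self-concept): Scale A.
Smallest convergent = 0.69. Discriminant |r|: 0.62, 0.16, 0.24; count ≥ 0.69 → 0.

0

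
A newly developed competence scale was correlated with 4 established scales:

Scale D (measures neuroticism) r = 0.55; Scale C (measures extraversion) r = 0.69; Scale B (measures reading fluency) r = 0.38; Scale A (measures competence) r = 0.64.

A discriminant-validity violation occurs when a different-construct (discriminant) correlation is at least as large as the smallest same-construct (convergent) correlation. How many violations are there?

1

Convergent (same construct = competence): Scale A.
Smallest convergent = 0.64. Discriminant values: 0.55, 0.69, 0.38; count ≥ 0.64 → 1.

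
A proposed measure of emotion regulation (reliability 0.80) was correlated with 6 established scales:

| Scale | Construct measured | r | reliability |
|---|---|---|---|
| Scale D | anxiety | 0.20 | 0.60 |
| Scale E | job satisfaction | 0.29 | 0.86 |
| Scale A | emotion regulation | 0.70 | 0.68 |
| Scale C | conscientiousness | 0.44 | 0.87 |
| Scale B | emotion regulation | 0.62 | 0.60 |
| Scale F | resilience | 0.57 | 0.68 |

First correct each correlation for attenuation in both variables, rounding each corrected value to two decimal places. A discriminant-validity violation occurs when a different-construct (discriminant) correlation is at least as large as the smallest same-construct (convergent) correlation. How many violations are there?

0

Disattenuated r (r / √(r_scale · r_new)):
  Scale D (disc): 0.20 / √(0.60·0.80) = 0.29
  Scale E (disc): 0.29 / √(0.86·0.80) = 0.35
  Scale A (conv): 0.70 / √(0.68·0.80) = 0.95
  Scale C (disc): 0.44 / √(0.87·0.80) = 0.53
  Scale B (conv): 0.62 / √(0.60·0.80) = 0.89
  Scale F (disc): 0.57 / √(0.68·0.80) = 0.77
Smallest convergent = 0.89. Discriminant values: 0.29, 0.35, 0.53, 0.77; count ≥ 0.89 → 0.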